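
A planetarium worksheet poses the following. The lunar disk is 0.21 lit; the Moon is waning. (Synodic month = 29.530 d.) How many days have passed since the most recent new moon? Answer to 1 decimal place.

25.1 days

cos θ = 1 − 2f = 0.580, giving a principal value of 54.5°.
Waning ⇒ past full, so θ = 360° − 54.5° = 305.5°.
That fraction of the synodic month is 305.5/360 × 29.530 d ≈ 25.06 d.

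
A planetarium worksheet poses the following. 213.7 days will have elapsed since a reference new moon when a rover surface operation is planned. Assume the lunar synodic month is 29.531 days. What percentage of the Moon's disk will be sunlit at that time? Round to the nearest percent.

46%

213.7/29.531 = 7.236 lunations, so 7 complete cycles and 6.98 d into the next.
The Moon has covered 6.98/29.531 of its cycle, so θ ≈ 360° × 6.98/29.531 = 85.1°.
With cos θ = 0.085, the lit fraction is (1 − 0.085)/2 ≈ 0.458, so 46%.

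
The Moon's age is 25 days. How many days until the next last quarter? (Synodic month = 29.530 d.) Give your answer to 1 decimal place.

Last quarter occurs at elongation 270°, i.e. at age 29.530 × 270/360 = 22.148 d.
This lunation's last quarter (22.148 d) has passed, so add one period: 51.678 − 25 = 26.678 days.

26.7 days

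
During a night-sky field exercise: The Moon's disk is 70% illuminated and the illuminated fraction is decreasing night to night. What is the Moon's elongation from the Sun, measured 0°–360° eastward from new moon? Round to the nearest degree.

246°

cos θ = 1 − 2f = -0.400, giving a principal value of 113.6°.
A waning Moon lies in 180°–360°, so θ = 360° − 113.6° = 246.4°.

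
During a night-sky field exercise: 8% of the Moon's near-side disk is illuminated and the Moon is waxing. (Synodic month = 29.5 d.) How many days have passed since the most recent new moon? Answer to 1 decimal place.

Invert f = (1 − cos θ)/2 to get cos θ = 1 − 2(0.08) = 0.840, hence θ₀ = arccos 0.840 = 32.9°.
The Moon is waxing (0°–180°), so θ = 32.9° directly.
Age = 29.5 × 32.9°/360° ≈ 2.69 days.

2.7 days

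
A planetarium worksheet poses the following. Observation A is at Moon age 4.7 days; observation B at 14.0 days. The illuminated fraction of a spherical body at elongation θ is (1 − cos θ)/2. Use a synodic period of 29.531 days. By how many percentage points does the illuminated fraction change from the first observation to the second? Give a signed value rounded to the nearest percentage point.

First observation: θ = 360°·4.7/29.531 = 57.3°, so f = 0.230.
Second observation: θ = 170.7°, f = 0.993.
Δf = 0.993 − 0.230 = +0.764, i.e. +76 pp.

+76 pp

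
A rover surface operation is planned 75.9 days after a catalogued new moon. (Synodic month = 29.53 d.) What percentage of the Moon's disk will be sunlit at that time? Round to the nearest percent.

95%

75.9 d spans 2 complete synodic months (2 × 29.53 = 59.06 d) plus 16.84 d.
Elongation θ = 360° × 16.84/29.53 ≈ 205.3°.
With cos θ = (-0.904), the lit fraction is (1 − (-0.904))/2 ≈ 0.952, so 95%.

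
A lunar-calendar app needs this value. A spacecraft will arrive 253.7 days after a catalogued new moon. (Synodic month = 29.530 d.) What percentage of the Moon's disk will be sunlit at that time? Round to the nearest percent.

Reduce mod P: 253.7 − 8×29.530 = 17.46 d into the current lunation.
Phase angle: θ = 360°·(17.46 d)/(29.530 d) = 212.9°.
cos 212.9° = (-0.840), so f = (1 − (-0.840))/2 = 0.920, so 92%.

92%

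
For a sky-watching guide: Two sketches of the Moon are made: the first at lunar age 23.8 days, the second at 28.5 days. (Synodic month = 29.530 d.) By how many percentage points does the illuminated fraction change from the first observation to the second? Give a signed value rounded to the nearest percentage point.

θ₁ = 360° × 23.8/29.530 = 290.1°, f₁ = (1 − cos θ₁)/2 = 0.328.
θ₂ = 360° × 28.5/29.530 = 347.4°, f₂ = (1 − cos θ₂)/2 = 0.012.
Change = f₂ − f₁ = -0.316 → -32 percentage points.

-32 percentage points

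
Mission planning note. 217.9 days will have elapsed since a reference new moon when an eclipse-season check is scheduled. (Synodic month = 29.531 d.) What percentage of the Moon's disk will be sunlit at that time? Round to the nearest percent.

86%

Reduce mod P: 217.9 − 7×29.531 = 11.18 d into the current lunation.
The Moon has covered 11.18/29.531 of its cycle, so θ ≈ 360° × 11.18/29.531 = 136.3°.
With cos θ = (-0.723), the lit fraction is (1 − (-0.723))/2 ≈ 0.862, so 86%.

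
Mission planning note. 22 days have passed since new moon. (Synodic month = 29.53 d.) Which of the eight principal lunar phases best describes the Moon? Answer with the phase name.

last quarter

θ ≈ 360° × 22/29.53 = 268°, which falls in the last quarter sector.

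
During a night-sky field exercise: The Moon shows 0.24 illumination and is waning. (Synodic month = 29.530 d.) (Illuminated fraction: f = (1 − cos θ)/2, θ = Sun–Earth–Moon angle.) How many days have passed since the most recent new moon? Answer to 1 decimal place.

24.7 days

Invert f = (1 − cos θ)/2 to get cos θ = 1 − 2(0.24) = 0.520, hence θ₀ = arccos 0.520 = 58.7°.
A waning Moon lies in 180°–360°, so θ = 360° − 58.7° = 301.3°.
Age = 29.530 × 301.3°/360° ≈ 24.72 days.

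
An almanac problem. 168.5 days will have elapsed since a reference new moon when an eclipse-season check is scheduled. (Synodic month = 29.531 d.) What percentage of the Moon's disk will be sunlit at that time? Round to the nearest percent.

168.5/29.531 = 5.706 lunations, so 5 complete cycles and 20.84 d into the next.
Elongation θ = 360° × 20.84/29.531 ≈ 254.1°.
With cos θ = (-0.274), the lit fraction is (1 − (-0.274))/2 ≈ 0.637, so 64%.

64%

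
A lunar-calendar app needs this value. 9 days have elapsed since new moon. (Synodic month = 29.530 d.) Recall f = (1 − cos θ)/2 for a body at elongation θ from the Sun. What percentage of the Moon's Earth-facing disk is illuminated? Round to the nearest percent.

67%

The Moon has covered 9/29.530 of its cycle, so θ ≈ 360° × 9/29.530 = 109.7°.
Illuminated fraction = (1 − cos 109.7°)/2 = (1 − (-0.337))/2 ≈ 0.669, so 67%.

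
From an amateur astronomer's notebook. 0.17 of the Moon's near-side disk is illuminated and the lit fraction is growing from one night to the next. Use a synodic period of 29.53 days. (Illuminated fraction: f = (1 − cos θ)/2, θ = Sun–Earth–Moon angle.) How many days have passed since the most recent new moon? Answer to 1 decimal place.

Invert f = (1 − cos θ)/2 to get cos θ = 1 − 2(0.17) = 0.660, hence θ₀ = arccos 0.660 = 48.7°.
Before full moon the principal value applies: θ = 48.7°.
That fraction of the synodic month is 48.7/360 × 29.53 d ≈ 3.99 d.

4.0 days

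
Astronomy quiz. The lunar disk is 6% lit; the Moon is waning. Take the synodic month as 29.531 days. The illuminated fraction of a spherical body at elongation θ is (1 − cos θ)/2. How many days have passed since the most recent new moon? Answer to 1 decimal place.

cos θ = 1 − 2f = 0.880, giving a principal value of 28.4°.
A waning Moon lies in 180°–360°, so θ = 360° − 28.4° = 331.6°.
Age = 29.531 × 331.6°/360° ≈ 27.20 days.

27.2 days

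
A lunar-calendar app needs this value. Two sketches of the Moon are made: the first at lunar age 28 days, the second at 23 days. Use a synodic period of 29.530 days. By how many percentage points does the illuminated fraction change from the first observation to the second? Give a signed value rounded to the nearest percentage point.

+38 pp

θ₁ = 360° × 28/29.530 = 341.3°, f₁ = (1 − cos θ₁)/2 = 0.026.
θ₂ = 360° × 23/29.530 = 280.4°, f₂ = (1 − cos θ₂)/2 = 0.410.
Change = f₂ − f₁ = +0.384 → +38 percentage points.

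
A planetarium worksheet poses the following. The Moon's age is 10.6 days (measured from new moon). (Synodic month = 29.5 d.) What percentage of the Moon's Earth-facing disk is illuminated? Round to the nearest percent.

82%

The Moon has covered 10.6/29.5 of its cycle, so θ ≈ 360° × 10.6/29.5 = 129.4°.
With cos θ = (-0.634), the lit fraction is (1 − (-0.634))/2 ≈ 0.817, so 82%.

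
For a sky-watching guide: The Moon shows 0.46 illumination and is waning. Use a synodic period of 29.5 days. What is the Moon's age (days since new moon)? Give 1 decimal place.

22.5 days

From f = (1 − cos θ)/2: cos θ = 1 − 2×0.46 = 0.080; arccos → 85.4°.
A waning Moon lies in 180°–360°, so θ = 360° − 85.4° = 274.6°.
Age = 29.5 × 274.6°/360° ≈ 22.50 days.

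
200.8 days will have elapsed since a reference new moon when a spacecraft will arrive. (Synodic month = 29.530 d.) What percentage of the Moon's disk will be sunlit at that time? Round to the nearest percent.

35%

200.8/29.530 = 6.800 lunations, so 6 complete cycles and 23.62 d into the next.
Elongation θ = 360° × 23.62/29.530 ≈ 288.0°.
With cos θ = 0.308, the lit fraction is (1 − 0.308)/2 ≈ 0.346, so 35%.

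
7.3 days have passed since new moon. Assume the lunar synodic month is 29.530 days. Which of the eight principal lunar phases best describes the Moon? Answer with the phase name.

first quarter

θ ≈ 360° × 7.3/29.530 = 89°, which falls in the first quarter sector.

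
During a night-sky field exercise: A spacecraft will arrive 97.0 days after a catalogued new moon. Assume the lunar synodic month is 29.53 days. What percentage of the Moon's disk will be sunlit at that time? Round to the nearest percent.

61%

Reduce mod P: 97.0 − 3×29.53 = 8.41 d into the current lunation.
Phase angle: θ = 360°·(8.41 d)/(29.53 d) = 102.5°.
cos 102.5° = (-0.217), so f = (1 − (-0.217))/2 = 0.608, so 61%.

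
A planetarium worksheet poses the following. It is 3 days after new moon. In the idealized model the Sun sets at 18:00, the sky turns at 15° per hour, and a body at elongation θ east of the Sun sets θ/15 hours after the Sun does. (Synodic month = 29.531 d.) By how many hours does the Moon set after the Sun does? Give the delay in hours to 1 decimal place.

Phase angle: θ = 360°·(3 d)/(29.531 d) = 36.6°.
Delay after the Sun = 36.6° / (15°/h) ≈ 2.44 h.
So the Moon sets 2.44 h after the Sun.

2.4 h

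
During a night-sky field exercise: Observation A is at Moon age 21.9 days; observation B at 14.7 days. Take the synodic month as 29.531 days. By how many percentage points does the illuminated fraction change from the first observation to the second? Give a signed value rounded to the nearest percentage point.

θ₁ = 360° × 21.9/29.531 = 267.0°, f₁ = (1 − cos θ₁)/2 = 0.526.
θ₂ = 360° × 14.7/29.531 = 179.2°, f₂ = (1 − cos θ₂)/2 = 1.000.
Change = f₂ − f₁ = +0.474 → +47 percentage points.

+47 pp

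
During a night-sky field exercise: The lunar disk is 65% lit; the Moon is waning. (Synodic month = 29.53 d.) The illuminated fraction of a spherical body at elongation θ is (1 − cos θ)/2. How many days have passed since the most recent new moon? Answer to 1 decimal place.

Invert f = (1 − cos θ)/2 to get cos θ = 1 − 2(0.65) = -0.300, hence θ₀ = arccos -0.300 = 107.5°.
Waning ⇒ past full, so θ = 360° − 107.5° = 252.5°.
At 360°/29.53 d per day, 252.5° corresponds to 20.72 days.

20.7 days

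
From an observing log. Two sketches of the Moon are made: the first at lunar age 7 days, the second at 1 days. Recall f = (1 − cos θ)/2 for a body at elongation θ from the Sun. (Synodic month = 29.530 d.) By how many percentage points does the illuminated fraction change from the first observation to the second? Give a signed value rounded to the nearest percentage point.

-45 pp

First observation: θ = 360°·7/29.530 = 85.3°, so f = 0.459.
Second observation: θ = 12.2°, f = 0.011.
Δf = 0.011 − 0.459 = -0.448, i.e. -45 pp.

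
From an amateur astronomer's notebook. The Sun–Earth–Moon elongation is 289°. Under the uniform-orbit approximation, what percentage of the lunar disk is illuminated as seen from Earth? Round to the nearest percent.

Half-versine of 289°: (1 − 0.326)/2 = 0.337, i.e. 34%.

34%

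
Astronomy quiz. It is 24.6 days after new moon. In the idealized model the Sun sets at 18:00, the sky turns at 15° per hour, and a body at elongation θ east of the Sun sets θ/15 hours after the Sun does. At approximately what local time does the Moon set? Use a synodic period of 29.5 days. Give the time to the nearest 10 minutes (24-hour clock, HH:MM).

14:00

Phase angle: θ = 360°·(24.6 d)/(29.5 d) = 300.2°.
Delay after the Sun = 300.2° / (15°/h) ≈ 20.01 h.
18:00 + 20.014 h ≈ 14:01 → 14:00 to the nearest ten minutes.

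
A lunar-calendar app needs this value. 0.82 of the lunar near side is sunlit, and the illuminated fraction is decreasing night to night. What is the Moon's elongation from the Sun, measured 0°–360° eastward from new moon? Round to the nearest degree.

From f = (1 − cos θ)/2: cos θ = 1 − 2×0.82 = -0.640; arccos → 129.8°.
Waning ⇒ past full, so θ = 360° − 129.8° = 230.2°.

230°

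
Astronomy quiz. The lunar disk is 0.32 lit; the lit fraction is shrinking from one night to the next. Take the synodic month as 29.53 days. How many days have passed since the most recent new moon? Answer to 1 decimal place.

23.9 days

Invert f = (1 − cos θ)/2 to get cos θ = 1 − 2(0.32) = 0.360, hence θ₀ = arccos 0.360 = 68.9°.
A waning Moon lies in 180°–360°, so θ = 360° − 68.9° = 291.1°.
Age = 29.53 × 291.1°/360° ≈ 23.88 days.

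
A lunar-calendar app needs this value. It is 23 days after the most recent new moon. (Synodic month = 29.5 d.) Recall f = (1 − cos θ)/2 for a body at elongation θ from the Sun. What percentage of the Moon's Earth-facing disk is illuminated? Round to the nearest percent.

The Moon has covered 23/29.5 of its cycle, so θ ≈ 360° × 23/29.5 = 280.7°.
With cos θ = 0.185, the lit fraction is (1 − 0.185)/2 ≈ 0.407, so 41%.

41%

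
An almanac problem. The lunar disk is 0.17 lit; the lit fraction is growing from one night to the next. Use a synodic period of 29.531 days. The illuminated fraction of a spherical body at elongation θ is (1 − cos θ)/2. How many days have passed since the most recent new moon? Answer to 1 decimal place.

From f = (1 − cos θ)/2: cos θ = 1 − 2×0.17 = 0.660; arccos → 48.7°.
The Moon is waxing (0°–180°), so θ = 48.7° directly.
Age = 29.531 × 48.7°/360° ≈ 3.99 days.

4.0 days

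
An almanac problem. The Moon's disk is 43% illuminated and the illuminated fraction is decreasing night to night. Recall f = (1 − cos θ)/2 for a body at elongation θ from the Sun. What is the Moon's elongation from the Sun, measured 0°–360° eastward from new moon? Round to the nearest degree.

Invert f = (1 − cos θ)/2 to get cos θ = 1 − 2(0.43) = 0.140, hence θ₀ = arccos 0.140 = 82.0°.
Since the Moon is past full (waning), take the reflex angle: θ = 360° − 82.0° = 278.0°.

278°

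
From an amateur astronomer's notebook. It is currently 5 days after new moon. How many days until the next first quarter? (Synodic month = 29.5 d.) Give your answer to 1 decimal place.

First quarter is 0.25 of the way through the cycle: age 0.25 × 29.5 = 7.375 d.
So 2.375 days remain (7.375 − 5).

2.4 days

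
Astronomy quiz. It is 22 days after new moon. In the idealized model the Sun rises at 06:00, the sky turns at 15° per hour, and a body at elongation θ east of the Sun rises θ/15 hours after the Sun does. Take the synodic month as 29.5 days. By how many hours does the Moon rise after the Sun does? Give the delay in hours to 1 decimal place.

17.9 h

Phase angle: θ = 360°·(22 d)/(29.5 d) = 268.5°.
The Moon trails the Sun by θ/15 = 268.5/15 ≈ 17.90 hours.
So the Moon rises 17.90 h after the Sun.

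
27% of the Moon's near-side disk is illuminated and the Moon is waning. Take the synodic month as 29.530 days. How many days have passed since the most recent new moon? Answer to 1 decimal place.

24.4 days

From f = (1 − cos θ)/2: cos θ = 1 − 2×0.27 = 0.460; arccos → 62.6°.
Waning ⇒ past full, so θ = 360° − 62.6° = 297.4°.
At 360°/29.530 d per day, 297.4° corresponds to 24.39 days.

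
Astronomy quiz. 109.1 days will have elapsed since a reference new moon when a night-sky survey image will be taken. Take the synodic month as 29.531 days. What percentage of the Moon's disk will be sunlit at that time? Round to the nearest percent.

109.1 d spans 3 complete synodic months (3 × 29.531 = 88.59 d) plus 20.51 d.
Elongation θ = 360° × 20.51/29.531 ≈ 250.0°.
With cos θ = (-0.342), the lit fraction is (1 − (-0.342))/2 ≈ 0.671, so 67%.

67%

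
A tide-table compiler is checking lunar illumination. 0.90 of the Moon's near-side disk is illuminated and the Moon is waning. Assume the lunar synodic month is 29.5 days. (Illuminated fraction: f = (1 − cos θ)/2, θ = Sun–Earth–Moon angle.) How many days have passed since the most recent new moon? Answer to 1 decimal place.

Invert f = (1 − cos θ)/2 to get cos θ = 1 − 2(0.90) = -0.800, hence θ₀ = arccos -0.800 = 143.1°.
Since the Moon is past full (waning), take the reflex angle: θ = 360° − 143.1° = 216.9°.
At 360°/29.5 d per day, 216.9° corresponds to 17.77 days.

17.8 days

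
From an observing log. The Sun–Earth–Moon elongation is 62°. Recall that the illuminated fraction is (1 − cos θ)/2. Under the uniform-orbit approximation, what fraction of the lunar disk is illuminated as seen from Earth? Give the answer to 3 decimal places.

f = (1 − cos 62°)/2 = (1 − 0.469)/2 ≈ 0.265.

0.265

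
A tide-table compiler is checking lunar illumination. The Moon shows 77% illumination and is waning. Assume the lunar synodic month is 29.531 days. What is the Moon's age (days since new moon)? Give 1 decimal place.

19.5 days

cos θ = 1 − 2f = -0.540, giving a principal value of 122.7°.
A waning Moon lies in 180°–360°, so θ = 360° − 122.7° = 237.3°.
At 360°/29.531 d per day, 237.3° corresponds to 19.47 days.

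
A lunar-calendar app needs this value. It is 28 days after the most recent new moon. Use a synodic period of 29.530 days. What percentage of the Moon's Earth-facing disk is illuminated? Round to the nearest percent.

3%

Phase angle: θ = 360°·(28 d)/(29.530 d) = 341.3°.
cos 341.3° = 0.947, so f = (1 − 0.947)/2 = 0.026, so 3%.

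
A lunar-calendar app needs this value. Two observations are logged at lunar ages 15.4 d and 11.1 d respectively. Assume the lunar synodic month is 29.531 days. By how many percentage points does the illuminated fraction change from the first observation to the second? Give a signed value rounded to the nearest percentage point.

-14 pp

First observation: θ = 360°·15.4/29.531 = 187.7°, so f = 0.995.
Second observation: θ = 135.3°, f = 0.855.
Δf = 0.855 − 0.995 = -0.140, i.e. -14 pp.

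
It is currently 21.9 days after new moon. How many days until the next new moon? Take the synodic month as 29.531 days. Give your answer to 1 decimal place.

7.6 days

One full lunation from the last new moon is 29.531 d; remaining = 29.531 − 21.9 = 7.631 d.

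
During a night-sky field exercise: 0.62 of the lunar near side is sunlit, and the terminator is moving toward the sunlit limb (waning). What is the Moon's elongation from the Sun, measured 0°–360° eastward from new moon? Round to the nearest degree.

cos θ = 1 − 2f = -0.240, giving a principal value of 103.9°.
A waning Moon lies in 180°–360°, so θ = 360° − 103.9° = 256.1°.

256°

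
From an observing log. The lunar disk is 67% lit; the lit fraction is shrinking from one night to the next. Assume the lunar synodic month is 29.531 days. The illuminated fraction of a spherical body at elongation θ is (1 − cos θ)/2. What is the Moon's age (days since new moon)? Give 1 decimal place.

20.5 days

cos θ = 1 − 2f = -0.340, giving a principal value of 109.9°.
Since the Moon is past full (waning), take the reflex angle: θ = 360° − 109.9° = 250.1°.
Age = 29.531 × 250.1°/360° ≈ 20.52 days.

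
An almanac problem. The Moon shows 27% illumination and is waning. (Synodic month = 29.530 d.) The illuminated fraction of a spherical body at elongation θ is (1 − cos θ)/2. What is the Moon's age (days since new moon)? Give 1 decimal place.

cos θ = 1 − 2f = 0.460, giving a principal value of 62.6°.
Since the Moon is past full (waning), take the reflex angle: θ = 360° − 62.6° = 297.4°.
That fraction of the synodic month is 297.4/360 × 29.530 d ≈ 24.39 d.

24.4 days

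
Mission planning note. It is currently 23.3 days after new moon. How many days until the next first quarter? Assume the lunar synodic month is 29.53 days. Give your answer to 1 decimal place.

First quarter occurs at elongation 90°, i.e. at age 29.53 × 90/360 = 7.383 d.
Already past this cycle's first quarter; the next is at 7.383 + 29.53 = 36.913 d, so 36.913 − 23.3 = 13.613 days.

13.6 days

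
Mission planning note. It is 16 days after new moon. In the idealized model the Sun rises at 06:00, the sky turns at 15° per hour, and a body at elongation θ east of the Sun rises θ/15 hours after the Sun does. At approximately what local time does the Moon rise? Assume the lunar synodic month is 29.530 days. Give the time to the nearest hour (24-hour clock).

19:00

Phase angle: θ = 360°·(16 d)/(29.530 d) = 195.1°.
Delay after the Sun = 195.1° / (15°/h) ≈ 13.00 h.
06:00 + 13.00 h ≈ 19:00 → 19:00 to the nearest hour.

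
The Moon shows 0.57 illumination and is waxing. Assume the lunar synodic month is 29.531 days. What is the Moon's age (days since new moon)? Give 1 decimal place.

Invert f = (1 − cos θ)/2 to get cos θ = 1 − 2(0.57) = -0.140, hence θ₀ = arccos -0.140 = 98.0°.
Waxing ⇒ before full, so θ = 98.0°.
That fraction of the synodic month is 98.0/360 × 29.531 d ≈ 8.04 d.

8.0 days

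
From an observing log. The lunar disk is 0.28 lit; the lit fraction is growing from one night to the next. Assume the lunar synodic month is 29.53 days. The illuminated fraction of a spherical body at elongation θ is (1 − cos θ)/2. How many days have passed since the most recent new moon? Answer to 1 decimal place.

cos θ = 1 − 2f = 0.440, giving a principal value of 63.9°.
Waxing ⇒ before full, so θ = 63.9°.
Age = 29.53 × 63.9°/360° ≈ 5.24 days.

5.2 days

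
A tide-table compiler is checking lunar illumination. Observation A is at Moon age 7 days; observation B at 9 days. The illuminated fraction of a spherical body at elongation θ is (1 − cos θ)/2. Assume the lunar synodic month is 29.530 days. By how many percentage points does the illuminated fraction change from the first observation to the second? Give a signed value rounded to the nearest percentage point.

θ₁ = 360° × 7/29.530 = 85.3°, f₁ = (1 − cos θ₁)/2 = 0.459.
θ₂ = 360° × 9/29.530 = 109.7°, f₂ = (1 − cos θ₂)/2 = 0.669.
Change = f₂ − f₁ = +0.209 → +21 percentage points.

+21 pp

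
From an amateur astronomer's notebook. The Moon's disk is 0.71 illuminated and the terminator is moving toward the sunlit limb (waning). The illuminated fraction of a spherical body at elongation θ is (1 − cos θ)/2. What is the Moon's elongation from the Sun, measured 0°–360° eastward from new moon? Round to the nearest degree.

245°

From f = (1 − cos θ)/2: cos θ = 1 − 2×0.71 = -0.420; arccos → 114.8°.
Waning ⇒ past full, so θ = 360° − 114.8° = 245.2°.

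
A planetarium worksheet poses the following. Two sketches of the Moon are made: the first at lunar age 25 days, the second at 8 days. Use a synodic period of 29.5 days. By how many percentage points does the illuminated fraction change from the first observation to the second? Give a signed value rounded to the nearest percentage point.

θ₁ = 360° × 25/29.5 = 305.1°, f₁ = (1 − cos θ₁)/2 = 0.213.
θ₂ = 360° × 8/29.5 = 97.6°, f₂ = (1 − cos θ₂)/2 = 0.566.
Change = f₂ − f₁ = +0.354 → +35 percentage points.

+35 percentage points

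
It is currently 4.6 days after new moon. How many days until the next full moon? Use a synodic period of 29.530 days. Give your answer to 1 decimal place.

Full moon is 0.5 of the way through the cycle: age 0.5 × 29.530 = 14.765 d.
So 10.165 days remain (14.765 − 4.6).

10.2 days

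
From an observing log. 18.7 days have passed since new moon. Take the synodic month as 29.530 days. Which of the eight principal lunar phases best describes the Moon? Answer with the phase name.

waning gibbous

θ ≈ 360° × 18.7/29.530 = 228°, which falls in the waning gibbous sector.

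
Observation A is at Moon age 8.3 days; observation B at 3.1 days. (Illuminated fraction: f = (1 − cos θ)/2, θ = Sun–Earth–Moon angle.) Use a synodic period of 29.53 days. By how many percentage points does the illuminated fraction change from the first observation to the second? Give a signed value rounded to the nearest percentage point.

-49 percentage points

θ₁ = 360° × 8.3/29.53 = 101.2°, f₁ = (1 − cos θ₁)/2 = 0.597.
θ₂ = 360° × 3.1/29.53 = 37.8°, f₂ = (1 − cos θ₂)/2 = 0.105.
Change = f₂ − f₁ = -0.492 → -49 percentage points.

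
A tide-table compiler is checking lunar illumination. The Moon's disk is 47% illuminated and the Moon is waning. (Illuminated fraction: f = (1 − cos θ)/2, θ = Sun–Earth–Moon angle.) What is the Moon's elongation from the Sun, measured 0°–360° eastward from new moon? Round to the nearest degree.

From f = (1 − cos θ)/2: cos θ = 1 − 2×0.47 = 0.060; arccos → 86.6°.
Since the Moon is past full (waning), take the reflex angle: θ = 360° − 86.6° = 273.4°.

273°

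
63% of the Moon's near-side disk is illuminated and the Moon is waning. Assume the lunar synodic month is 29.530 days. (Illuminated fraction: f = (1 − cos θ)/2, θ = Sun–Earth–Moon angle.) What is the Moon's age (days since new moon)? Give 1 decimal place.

cos θ = 1 − 2f = -0.260, giving a principal value of 105.1°.
A waning Moon lies in 180°–360°, so θ = 360° − 105.1° = 254.9°.
Age = 29.530 × 254.9°/360° ≈ 20.91 days.

20.9 days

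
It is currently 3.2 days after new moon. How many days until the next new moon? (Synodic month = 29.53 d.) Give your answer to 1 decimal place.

One full lunation from the last new moon is 29.53 d; remaining = 29.53 − 3.2 = 26.330 d.

26.3 days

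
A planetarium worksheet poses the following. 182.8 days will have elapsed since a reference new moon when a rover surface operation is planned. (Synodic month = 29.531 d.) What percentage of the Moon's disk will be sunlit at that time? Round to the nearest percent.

182.8/29.531 = 6.190 lunations, so 6 complete cycles and 5.61 d into the next.
Elongation θ = 360° × 5.61/29.531 ≈ 68.4°.
cos 68.4° = 0.368, so f = (1 − 0.368)/2 = 0.316, so 32%.

32%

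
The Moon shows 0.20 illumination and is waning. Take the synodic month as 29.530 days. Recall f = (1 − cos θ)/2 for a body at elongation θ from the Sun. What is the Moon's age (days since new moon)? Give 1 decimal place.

25.2 days

cos θ = 1 − 2f = 0.600, giving a principal value of 53.1°.
Waning ⇒ past full, so θ = 360° − 53.1° = 306.9°.
At 360°/29.530 d per day, 306.9° corresponds to 25.17 days.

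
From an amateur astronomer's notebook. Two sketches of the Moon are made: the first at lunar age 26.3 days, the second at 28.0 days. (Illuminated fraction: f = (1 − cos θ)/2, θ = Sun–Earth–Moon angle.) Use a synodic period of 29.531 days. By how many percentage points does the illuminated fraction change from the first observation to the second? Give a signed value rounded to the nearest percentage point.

θ₁ = 360° × 26.3/29.531 = 320.6°, f₁ = (1 − cos θ₁)/2 = 0.114.
θ₂ = 360° × 28.0/29.531 = 341.3°, f₂ = (1 − cos θ₂)/2 = 0.026.
Change = f₂ − f₁ = -0.087 → -9 percentage points.

-9 percentage points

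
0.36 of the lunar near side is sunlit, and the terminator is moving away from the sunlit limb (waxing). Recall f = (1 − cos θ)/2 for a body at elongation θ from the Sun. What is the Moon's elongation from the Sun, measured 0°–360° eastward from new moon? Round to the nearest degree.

74°

Invert f = (1 − cos θ)/2 to get cos θ = 1 − 2(0.36) = 0.280, hence θ₀ = arccos 0.280 = 73.7°.
Before full moon the principal value applies: θ = 73.7°.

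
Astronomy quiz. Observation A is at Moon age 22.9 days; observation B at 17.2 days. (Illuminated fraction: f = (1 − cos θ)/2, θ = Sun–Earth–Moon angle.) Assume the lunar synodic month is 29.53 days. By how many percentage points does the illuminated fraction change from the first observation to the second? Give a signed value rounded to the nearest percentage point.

+51 pp

First observation: θ = 360°·22.9/29.53 = 279.2°, so f = 0.420.
Second observation: θ = 209.7°, f = 0.934.
Δf = 0.934 − 0.420 = +0.514, i.e. +51 pp.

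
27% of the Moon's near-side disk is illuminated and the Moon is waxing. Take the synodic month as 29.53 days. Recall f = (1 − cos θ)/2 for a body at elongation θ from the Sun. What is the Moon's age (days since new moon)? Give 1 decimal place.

5.1 days

Invert f = (1 − cos θ)/2 to get cos θ = 1 − 2(0.27) = 0.460, hence θ₀ = arccos 0.460 = 62.6°.
Waxing ⇒ before full, so θ = 62.6°.
Age = 29.53 × 62.6°/360° ≈ 5.14 days.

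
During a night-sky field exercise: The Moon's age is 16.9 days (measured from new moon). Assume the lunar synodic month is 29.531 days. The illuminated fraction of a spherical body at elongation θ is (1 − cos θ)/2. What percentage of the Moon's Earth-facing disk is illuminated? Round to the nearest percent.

95%

The Moon has covered 16.9/29.531 of its cycle, so θ ≈ 360° × 16.9/29.531 = 206.0°.
Illuminated fraction = (1 − cos 206.0°)/2 = (1 − (-0.899))/2 ≈ 0.949, so 95%.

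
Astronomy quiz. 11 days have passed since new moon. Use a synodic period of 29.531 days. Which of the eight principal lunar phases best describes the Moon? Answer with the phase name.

θ ≈ 360° × 11/29.531 = 134°, which falls in the waxing gibbous sector.

waxing gibbous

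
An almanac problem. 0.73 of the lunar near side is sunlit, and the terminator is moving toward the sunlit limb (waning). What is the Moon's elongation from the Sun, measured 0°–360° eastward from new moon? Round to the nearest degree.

Invert f = (1 − cos θ)/2 to get cos θ = 1 − 2(0.73) = -0.460, hence θ₀ = arccos -0.460 = 117.4°.
Waning ⇒ past full, so θ = 360° − 117.4° = 242.6°.

243°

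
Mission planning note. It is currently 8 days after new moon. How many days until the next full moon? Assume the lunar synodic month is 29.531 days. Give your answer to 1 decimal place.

6.8 days

Full moon is 0.5 of the way through the cycle: age 0.5 × 29.531 = 14.765 d.
That is 14.765 − 8 = 6.765 days ahead.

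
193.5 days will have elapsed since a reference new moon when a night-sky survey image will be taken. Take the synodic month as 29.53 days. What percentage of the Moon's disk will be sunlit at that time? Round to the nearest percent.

97%

193.5/29.53 = 6.553 lunations, so 6 complete cycles and 16.32 d into the next.
Elongation θ = 360° × 16.32/29.53 ≈ 199.0°.
With cos θ = (-0.946), the lit fraction is (1 − (-0.946))/2 ≈ 0.973, so 97%.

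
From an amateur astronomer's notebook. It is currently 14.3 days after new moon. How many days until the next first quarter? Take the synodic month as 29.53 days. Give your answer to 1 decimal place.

22.6 days

First quarter is 0.25 of the way through the cycle: age 0.25 × 29.53 = 7.383 d.
Already past this cycle's first quarter; the next is at 7.383 + 29.53 = 36.913 d, so 36.913 − 14.3 = 22.613 days.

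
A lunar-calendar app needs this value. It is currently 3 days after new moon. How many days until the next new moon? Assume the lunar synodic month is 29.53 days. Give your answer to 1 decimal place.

26.5 days

The next new moon completes the synodic month: 29.53 − 3 = 26.530 days.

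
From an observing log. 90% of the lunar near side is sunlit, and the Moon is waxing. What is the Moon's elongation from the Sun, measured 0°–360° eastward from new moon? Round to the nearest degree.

From f = (1 − cos θ)/2: cos θ = 1 − 2×0.90 = -0.800; arccos → 143.1°.
The Moon is waxing (0°–180°), so θ = 143.1° directly.

143°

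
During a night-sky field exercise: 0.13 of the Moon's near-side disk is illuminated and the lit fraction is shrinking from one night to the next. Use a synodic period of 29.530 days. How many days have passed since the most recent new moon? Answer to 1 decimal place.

26.1 days

Invert f = (1 − cos θ)/2 to get cos θ = 1 − 2(0.13) = 0.740, hence θ₀ = arccos 0.740 = 42.3°.
Waning ⇒ past full, so θ = 360° − 42.3° = 317.7°.
At 360°/29.530 d per day, 317.7° corresponds to 26.06 days.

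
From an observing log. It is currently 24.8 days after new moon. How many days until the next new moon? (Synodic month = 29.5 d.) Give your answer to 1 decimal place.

4.7 days

The next new moon completes the synodic month: 29.5 − 24.8 = 4.700 days.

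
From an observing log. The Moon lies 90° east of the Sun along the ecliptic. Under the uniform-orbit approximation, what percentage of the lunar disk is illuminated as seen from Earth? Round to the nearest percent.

Half-versine of 90°: (1 − 0.000)/2 = 0.500, i.e. 50%.

50%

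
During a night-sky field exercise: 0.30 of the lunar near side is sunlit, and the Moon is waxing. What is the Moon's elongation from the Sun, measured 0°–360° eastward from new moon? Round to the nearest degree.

66°

cos θ = 1 − 2f = 0.400, giving a principal value of 66.4°.
Waxing ⇒ before full, so θ = 66.4°.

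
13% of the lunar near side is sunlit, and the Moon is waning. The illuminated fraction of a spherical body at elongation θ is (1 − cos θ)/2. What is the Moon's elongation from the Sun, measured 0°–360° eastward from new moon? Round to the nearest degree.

318°

cos θ = 1 − 2f = 0.740, giving a principal value of 42.3°.
Waning ⇒ past full, so θ = 360° − 42.3° = 317.7°.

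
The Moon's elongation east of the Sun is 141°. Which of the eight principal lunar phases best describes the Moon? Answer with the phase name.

waxing gibbous

141° lies in the waxing gibbous sector of the 8-phase cycle.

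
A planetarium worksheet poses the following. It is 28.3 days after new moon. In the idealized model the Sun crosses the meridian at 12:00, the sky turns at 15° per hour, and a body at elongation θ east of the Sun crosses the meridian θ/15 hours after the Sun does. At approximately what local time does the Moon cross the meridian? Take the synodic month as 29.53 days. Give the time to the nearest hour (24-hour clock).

The Moon has covered 28.3/29.53 of its cycle, so θ ≈ 360° × 28.3/29.53 = 345.0°.
Delay after the Sun = 345.0° / (15°/h) ≈ 23.00 h.
12:00 + 23.00 h ≈ 11:00 → 11:00 to the nearest hour.

11:00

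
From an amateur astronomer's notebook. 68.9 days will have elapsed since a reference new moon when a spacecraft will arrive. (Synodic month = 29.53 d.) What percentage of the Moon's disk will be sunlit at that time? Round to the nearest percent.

75%

68.9 d spans 2 complete synodic months (2 × 29.53 = 59.06 d) plus 9.84 d.
Phase angle: θ = 360°·(9.84 d)/(29.53 d) = 120.0°.
Illuminated fraction = (1 − cos 120.0°)/2 = (1 − (-0.499))/2 ≈ 0.750, so 75%.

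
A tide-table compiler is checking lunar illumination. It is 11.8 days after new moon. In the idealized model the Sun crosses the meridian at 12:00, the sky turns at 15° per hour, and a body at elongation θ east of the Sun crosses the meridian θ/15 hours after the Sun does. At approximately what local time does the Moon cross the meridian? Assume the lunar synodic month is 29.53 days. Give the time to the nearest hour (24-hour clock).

22:00

The Moon has covered 11.8/29.53 of its cycle, so θ ≈ 360° × 11.8/29.53 = 143.9°.
At 15° of sky rotation per hour, 143.9° corresponds to a 9.59 h lag.
12:00 + 9.59 h ≈ 21:35 → 22:00 to the nearest hour.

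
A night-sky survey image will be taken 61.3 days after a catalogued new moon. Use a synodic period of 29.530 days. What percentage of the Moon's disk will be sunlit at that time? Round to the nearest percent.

61.3/29.530 = 2.076 lunations, so 2 complete cycles and 2.24 d into the next.
Elongation θ = 360° × 2.24/29.530 ≈ 27.3°.
Illuminated fraction = (1 − cos 27.3°)/2 = (1 − 0.889)/2 ≈ 0.056, so 6%.

6%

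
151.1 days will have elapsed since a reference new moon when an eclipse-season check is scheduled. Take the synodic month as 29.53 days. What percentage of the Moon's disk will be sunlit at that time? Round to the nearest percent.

151.1/29.53 = 5.117 lunations, so 5 complete cycles and 3.45 d into the next.
Phase angle: θ = 360°·(3.45 d)/(29.53 d) = 42.1°.
With cos θ = 0.742, the lit fraction is (1 − 0.742)/2 ≈ 0.129, so 13%.

13%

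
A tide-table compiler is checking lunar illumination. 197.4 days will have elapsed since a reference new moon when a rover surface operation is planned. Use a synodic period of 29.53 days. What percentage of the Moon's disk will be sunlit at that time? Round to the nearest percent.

Reduce mod P: 197.4 − 6×29.53 = 20.22 d into the current lunation.
Phase angle: θ = 360°·(20.22 d)/(29.53 d) = 246.5°.
cos 246.5° = (-0.399), so f = (1 − (-0.399))/2 = 0.699, so 70%.

70%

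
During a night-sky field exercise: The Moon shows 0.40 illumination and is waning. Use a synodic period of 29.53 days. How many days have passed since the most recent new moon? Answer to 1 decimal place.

Invert f = (1 − cos θ)/2 to get cos θ = 1 − 2(0.40) = 0.200, hence θ₀ = arccos 0.200 = 78.5°.
Since the Moon is past full (waning), take the reflex angle: θ = 360° − 78.5° = 281.5°.
Age = 29.53 × 281.5°/360° ≈ 23.09 days.

23.1 days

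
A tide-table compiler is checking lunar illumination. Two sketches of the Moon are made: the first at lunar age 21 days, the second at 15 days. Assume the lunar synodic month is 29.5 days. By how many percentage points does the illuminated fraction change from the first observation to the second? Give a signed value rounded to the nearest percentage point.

θ₁ = 360° × 21/29.5 = 256.3°, f₁ = (1 − cos θ₁)/2 = 0.619.
θ₂ = 360° × 15/29.5 = 183.1°, f₂ = (1 − cos θ₂)/2 = 0.999.
Change = f₂ − f₁ = +0.381 → +38 percentage points.

+38 pp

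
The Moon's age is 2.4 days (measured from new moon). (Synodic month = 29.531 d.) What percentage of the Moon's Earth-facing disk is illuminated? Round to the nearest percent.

6%

Phase angle: θ = 360°·(2.4 d)/(29.531 d) = 29.3°.
Illuminated fraction = (1 − cos 29.3°)/2 = (1 − 0.872)/2 ≈ 0.064, so 6%.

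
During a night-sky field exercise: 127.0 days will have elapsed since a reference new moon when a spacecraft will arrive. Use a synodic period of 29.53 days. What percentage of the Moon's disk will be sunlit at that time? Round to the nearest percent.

Reduce mod P: 127.0 − 4×29.53 = 8.88 d into the current lunation.
Phase angle: θ = 360°·(8.88 d)/(29.53 d) = 108.3°.
cos 108.3° = (-0.313), so f = (1 − (-0.313))/2 = 0.657, so 66%.

66%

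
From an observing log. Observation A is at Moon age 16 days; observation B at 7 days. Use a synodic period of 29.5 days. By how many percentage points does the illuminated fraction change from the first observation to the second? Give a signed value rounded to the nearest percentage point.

-52 percentage points

θ₁ = 360° × 16/29.5 = 195.3°, f₁ = (1 − cos θ₁)/2 = 0.982.
θ₂ = 360° × 7/29.5 = 85.4°, f₂ = (1 − cos θ₂)/2 = 0.460.
Change = f₂ − f₁ = -0.522 → -52 percentage points.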